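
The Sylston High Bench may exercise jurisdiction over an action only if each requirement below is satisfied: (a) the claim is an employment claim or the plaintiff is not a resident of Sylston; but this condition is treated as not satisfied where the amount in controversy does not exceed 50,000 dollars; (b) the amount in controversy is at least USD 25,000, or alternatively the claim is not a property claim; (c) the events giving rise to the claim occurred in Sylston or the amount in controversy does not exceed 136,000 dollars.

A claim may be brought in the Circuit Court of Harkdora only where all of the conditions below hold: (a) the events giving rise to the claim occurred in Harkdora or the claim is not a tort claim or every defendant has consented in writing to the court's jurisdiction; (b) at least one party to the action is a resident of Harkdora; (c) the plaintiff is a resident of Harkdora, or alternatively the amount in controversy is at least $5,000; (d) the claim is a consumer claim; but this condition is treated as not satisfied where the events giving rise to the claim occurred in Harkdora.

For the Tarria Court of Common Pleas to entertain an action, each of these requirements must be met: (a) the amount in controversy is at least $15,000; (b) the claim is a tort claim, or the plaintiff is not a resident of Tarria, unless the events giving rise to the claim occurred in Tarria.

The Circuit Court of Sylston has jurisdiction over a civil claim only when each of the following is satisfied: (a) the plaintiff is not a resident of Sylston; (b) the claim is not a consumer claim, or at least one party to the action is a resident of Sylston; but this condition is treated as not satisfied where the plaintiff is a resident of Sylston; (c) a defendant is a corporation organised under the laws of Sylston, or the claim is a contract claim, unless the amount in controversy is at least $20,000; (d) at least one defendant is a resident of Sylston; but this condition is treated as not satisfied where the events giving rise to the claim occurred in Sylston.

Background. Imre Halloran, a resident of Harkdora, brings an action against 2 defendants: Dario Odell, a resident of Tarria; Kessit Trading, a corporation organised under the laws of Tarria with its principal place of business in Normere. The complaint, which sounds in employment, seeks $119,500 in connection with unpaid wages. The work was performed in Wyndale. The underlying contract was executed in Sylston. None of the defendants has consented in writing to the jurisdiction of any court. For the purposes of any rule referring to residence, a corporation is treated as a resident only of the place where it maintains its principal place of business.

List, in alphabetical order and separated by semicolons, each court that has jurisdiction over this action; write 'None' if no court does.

The Sylston High Bench:
  (a) The claim is an employment claim, which satisfies one of the alternatives. The exception is not triggered, since the amount in controversy is $119,500, above the 50,000 dollars ceiling. Satisfied.
  (b) The amount in controversy is USD 119,500, which meets the 25,000 dollars floor, so one alternative holds. Met.
  (c) The amount in controversy is 119,500 dollars, within the 136,000 dollars ceiling — that alternative is enough. Met.
  → All conditions met; jurisdiction exists.
The Circuit Court of Harkdora:
  (a) The claim is an employment claim, not a tort claim, so one alternative holds. Satisfied.
  (b) Imre Halloran resides in Harkdora. Satisfied.
  (c) The plaintiff resides in Harkdora, which satisfies one of the alternatives. Satisfied.
  (d) The claim is an employment claim, not a consumer claim. Fails.
  → No jurisdiction.
The Tarria Court of Common Pleas:
  (a) The amount in controversy is USD 119,500, which meets the 15,000 dollars floor. Condition met.
  (b) The plaintiff resides in Harkdora, which is not Tarria, so this disjunct is met. Met.
  → All conditions met; jurisdiction exists.
The Circuit Court of Sylston:
  (a) The plaintiff resides in Harkdora, which is not Sylston. Met.
  (b) The claim is an employment claim, not a consumer claim — that alternative is enough. The exception is not triggered, since the plaintiff resides in Harkdora, not Sylston. Condition met.
  (c) The corporate defendant(s) are organised in Tarria, not Sylston; the claim is an employment claim, not a contract claim — every alternative fails. The proviso rescues it, though: the amount in controversy is $119,500, which meets the USD 20,000 floor. Condition met.
  (d) No defendant resides in Sylston (they reside in Tarria, Normere). Fails.
  → At least one condition fails; no jurisdiction.

the Sylston High Bench; the Tarria Court of Common Pleas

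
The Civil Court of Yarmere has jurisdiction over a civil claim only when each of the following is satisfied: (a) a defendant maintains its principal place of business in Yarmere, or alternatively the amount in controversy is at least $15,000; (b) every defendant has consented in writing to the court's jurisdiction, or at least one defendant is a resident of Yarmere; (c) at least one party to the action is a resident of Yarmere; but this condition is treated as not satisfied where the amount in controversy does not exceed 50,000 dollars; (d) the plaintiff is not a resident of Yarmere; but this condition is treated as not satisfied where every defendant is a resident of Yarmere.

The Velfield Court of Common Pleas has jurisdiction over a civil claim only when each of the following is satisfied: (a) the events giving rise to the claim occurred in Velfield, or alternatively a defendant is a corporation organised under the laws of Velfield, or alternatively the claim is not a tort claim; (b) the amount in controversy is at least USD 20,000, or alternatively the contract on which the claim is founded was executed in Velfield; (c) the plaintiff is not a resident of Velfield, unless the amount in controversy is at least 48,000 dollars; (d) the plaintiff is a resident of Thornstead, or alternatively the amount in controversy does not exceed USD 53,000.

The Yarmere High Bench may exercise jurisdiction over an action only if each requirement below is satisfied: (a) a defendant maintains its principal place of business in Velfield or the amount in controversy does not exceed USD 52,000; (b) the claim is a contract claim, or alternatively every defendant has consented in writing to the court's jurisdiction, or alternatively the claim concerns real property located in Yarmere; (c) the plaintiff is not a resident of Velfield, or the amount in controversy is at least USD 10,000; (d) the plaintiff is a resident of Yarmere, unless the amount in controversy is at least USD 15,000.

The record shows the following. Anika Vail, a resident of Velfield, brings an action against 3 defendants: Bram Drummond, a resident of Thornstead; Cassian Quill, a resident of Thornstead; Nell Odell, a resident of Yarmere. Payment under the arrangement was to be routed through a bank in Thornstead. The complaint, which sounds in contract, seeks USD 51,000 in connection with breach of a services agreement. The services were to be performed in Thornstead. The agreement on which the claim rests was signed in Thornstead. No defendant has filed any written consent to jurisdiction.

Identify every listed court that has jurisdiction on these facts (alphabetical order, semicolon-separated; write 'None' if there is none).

the Civil Court of Yarmere; the Velfield Court of Common Pleas; the Yarmere High Bench

The Civil Court of Yarmere:
  (a) The amount in controversy is 51,000 dollars, which meets the 15,000 dollars floor, which satisfies one of the alternatives. Satisfied.
  (b) Nell Odell resides in Yarmere — that alternative is enough. Condition met.
  (c) Nell Odell resides in Yarmere. The exception is not triggered, since the amount in controversy is USD 51,000, above the 50,000 dollars ceiling. Condition met.
  (d) The plaintiff resides in Velfield, which is not Yarmere. And the carve-out is inapplicable — the defendants reside as follows — Bram Drummond in Thornstead, Cassian Quill in Thornstead, Nell Odell in Yarmere — not all in Yarmere. Condition met.
  → Jurisdiction lies.
The Velfield Court of Common Pleas:
  (a) The claim is a contract claim, not a tort claim, which satisfies one of the alternatives. Condition met.
  (b) The amount in controversy is $51,000, which meets the 20,000 dollars floor, so this disjunct is met. Met.
  (c) The plaintiff resides in Velfield. The proviso rescues it, though: the amount in controversy is 51,000 dollars, which meets the $48,000 floor. Satisfied.
  (d) The amount in controversy is 51,000 dollars, within the $53,000 ceiling, so this disjunct is met. Condition met.
  → The court has jurisdiction.
The Yarmere High Bench:
  (a) The amount in controversy is $51,000, within the USD 52,000 ceiling, so one alternative holds. Condition met.
  (b) The claim is a contract claim, so this disjunct is met. Satisfied.
  (c) The amount in controversy is USD 51,000, which meets the 10,000 dollars floor — that alternative is enough. Condition met.
  (d) The plaintiff resides in Velfield, not Yarmere. The proviso rescues it, though: the amount in controversy is USD 51,000, which meets the USD 15,000 floor. Satisfied.
  → Every requirement is satisfied — jurisdiction.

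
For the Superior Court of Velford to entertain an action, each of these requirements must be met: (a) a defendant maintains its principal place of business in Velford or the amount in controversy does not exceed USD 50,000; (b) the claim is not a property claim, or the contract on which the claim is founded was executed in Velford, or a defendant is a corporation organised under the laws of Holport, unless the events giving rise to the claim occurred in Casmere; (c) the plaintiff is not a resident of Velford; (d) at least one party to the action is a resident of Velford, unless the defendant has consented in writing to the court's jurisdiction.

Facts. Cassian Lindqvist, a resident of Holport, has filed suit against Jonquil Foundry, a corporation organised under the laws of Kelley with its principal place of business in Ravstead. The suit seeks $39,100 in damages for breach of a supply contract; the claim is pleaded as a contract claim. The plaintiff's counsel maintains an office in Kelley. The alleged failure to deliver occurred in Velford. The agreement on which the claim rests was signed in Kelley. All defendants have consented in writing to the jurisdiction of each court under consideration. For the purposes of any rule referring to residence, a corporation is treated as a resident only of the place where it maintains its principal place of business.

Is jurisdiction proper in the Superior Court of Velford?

Yes

The Superior Court of Velford:
  (a) The amount in controversy is 39,100 dollars, within the $50,000 ceiling, so this disjunct is met. Satisfied.
  (b) The claim is a contract claim, not a property claim, so one alternative holds. Satisfied.
  (c) The plaintiff resides in Holport, which is not Velford. Satisfied.
  (d) No party resides in Velford. The proviso rescues it, though: every defendant has filed written consent. Satisfied.
  → Every requirement is satisfied — jurisdiction.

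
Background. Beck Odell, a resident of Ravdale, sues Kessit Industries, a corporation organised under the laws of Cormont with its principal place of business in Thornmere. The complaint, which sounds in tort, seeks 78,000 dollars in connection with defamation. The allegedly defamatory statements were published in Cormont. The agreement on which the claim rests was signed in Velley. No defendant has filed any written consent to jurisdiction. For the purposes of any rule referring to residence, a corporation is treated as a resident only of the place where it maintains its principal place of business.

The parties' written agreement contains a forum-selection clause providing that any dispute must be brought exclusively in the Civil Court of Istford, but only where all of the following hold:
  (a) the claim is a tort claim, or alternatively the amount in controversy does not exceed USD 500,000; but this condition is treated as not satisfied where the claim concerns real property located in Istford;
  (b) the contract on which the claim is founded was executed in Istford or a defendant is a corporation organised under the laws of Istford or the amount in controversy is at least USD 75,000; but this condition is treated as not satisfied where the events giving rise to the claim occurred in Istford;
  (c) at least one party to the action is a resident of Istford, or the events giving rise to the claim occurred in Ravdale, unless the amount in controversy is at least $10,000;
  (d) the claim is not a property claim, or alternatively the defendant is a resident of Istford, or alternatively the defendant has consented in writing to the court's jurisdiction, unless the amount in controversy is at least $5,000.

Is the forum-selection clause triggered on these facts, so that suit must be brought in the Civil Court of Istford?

Yes

The Civil Court of Istford:
  (a) The claim is a tort claim, so one alternative holds. And the carve-out is inapplicable — the claim does not concern real property. Met.
  (b) The amount in controversy is 78,000 dollars, which meets the $75,000 floor, so this disjunct is met. And the carve-out is inapplicable — the operative events occurred in Cormont, not Istford. Met.
  (c) No party resides in Istford; the operative events occurred in Cormont, not Ravdale — no alternative holds. But the amount in controversy is 78,000 dollars, which meets the 10,000 dollars floor, and the 'unless' clause therefore excuses the requirement. Satisfied.
  (d) The claim is a tort claim, not a property claim, so one alternative holds. Met.
  → Forum clause is triggered.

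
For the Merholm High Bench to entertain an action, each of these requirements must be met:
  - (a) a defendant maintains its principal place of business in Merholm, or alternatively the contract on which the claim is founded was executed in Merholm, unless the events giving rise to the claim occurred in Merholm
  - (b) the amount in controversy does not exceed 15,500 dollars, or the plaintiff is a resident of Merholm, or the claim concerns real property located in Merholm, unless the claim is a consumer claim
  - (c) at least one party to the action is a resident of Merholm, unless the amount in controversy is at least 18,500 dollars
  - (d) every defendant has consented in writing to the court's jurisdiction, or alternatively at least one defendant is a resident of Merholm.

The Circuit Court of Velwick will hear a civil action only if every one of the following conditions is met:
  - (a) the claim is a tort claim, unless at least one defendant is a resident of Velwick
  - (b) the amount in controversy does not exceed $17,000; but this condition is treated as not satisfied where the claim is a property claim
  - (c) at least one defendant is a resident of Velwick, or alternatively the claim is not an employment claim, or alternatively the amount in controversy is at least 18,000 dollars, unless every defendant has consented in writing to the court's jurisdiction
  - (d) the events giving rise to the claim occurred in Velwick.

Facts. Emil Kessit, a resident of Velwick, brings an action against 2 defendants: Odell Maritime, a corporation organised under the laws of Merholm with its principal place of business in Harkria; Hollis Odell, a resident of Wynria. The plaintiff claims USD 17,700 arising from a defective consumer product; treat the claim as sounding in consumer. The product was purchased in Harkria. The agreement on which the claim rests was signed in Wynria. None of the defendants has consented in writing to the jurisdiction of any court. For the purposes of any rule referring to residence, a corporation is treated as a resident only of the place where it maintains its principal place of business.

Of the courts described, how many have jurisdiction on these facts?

The Merholm High Bench:
  (a) The corporate defendant(s) have their principal place of business in Harkria, not Merholm; the contract was executed in Wynria, not Merholm — no alternative holds. And the operative events occurred in Harkria, not Merholm, so the proviso does not save it. Condition not met.
  (b) The amount in controversy is $17,700, above the $15,500 ceiling; the plaintiff resides in Velwick, not Merholm; the claim does not concern real property — none of the alternatives is met. The proviso rescues it, though: the claim is a consumer claim. Condition met.
  (c) No party resides in Merholm. And the amount in controversy is USD 17,700, below the 18,500 dollars floor, so the proviso does not save it. Not satisfied.
  (d) No such written consent has been filed; no defendant resides in Merholm (they reside in Harkria, Wynria) — no alternative holds. Not met.
  → The court lacks jurisdiction.
The Circuit Court of Velwick:
  (a) The claim is a consumer claim, not a tort claim. The proviso offers no rescue either, since no defendant resides in Velwick (they reside in Harkria, Wynria). Fails.
  (b) The amount in controversy is $17,700, above the 17,000 dollars ceiling. Condition not met.
  (c) The claim is a consumer claim, not an employment claim, so one alternative holds. Met.
  (d) The operative events occurred in Harkria, not Velwick. Condition not met.
  → Not every requirement is met — no jurisdiction.
No court satisfies all of its conditions.

0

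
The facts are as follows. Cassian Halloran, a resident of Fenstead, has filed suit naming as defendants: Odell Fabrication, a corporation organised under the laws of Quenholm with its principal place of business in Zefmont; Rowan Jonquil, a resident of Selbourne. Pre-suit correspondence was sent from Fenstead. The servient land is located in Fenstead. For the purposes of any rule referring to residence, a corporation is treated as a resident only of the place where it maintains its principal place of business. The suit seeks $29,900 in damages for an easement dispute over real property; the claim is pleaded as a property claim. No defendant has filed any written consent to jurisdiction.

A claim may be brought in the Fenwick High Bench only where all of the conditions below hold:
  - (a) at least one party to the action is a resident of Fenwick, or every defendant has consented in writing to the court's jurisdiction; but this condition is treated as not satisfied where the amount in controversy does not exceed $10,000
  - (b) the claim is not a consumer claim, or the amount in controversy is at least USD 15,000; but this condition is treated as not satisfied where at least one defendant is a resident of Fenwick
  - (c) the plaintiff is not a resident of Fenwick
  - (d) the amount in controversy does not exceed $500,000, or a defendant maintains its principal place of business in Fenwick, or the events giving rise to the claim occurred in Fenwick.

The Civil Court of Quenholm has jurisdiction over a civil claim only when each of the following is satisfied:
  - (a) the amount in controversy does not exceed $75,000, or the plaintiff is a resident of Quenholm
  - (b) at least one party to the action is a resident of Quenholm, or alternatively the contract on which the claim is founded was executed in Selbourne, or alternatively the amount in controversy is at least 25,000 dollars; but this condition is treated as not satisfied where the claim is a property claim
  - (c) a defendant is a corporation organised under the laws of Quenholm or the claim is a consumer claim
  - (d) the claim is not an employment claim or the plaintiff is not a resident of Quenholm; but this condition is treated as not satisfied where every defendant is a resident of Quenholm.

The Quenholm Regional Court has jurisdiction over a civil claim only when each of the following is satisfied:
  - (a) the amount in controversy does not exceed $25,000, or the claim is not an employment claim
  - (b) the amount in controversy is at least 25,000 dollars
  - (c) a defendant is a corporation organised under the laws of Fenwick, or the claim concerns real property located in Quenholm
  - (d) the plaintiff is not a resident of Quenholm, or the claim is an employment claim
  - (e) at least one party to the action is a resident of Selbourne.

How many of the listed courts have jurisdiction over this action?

The Fenwick High Bench:
  (a) No party resides in Fenwick; no such written consent has been filed — no alternative holds. Fails.
  (b) The claim is a property claim, not a consumer claim — that alternative is enough. The carve-out does not apply: no defendant resides in Fenwick (they reside in Zefmont, Selbourne). Condition met.
  (c) The plaintiff resides in Fenstead, which is not Fenwick. Condition met.
  (d) The amount in controversy is $29,900, within the $500,000 ceiling, so one alternative holds. Condition met.
  → At least one condition fails; no jurisdiction.
The Civil Court of Quenholm:
  (a) The amount in controversy is USD 29,900, within the $75,000 ceiling — that alternative is enough. Condition met.
  (b) The amount in controversy is USD 29,900, which meets the $25,000 floor, which satisfies one of the alternatives. But the claim is a property claim, triggering the carve-out and defeating this condition. Fails.
  (c) Odell Fabrication is organised under the laws of Quenholm, which satisfies one of the alternatives. Met.
  (d) The claim is a property claim, not an employment claim, so one alternative holds. The exception is not triggered, since the defendants reside as follows — Odell Fabrication in Zefmont, Rowan Jonquil in Selbourne — not all in Quenholm. Condition met.
  → At least one condition fails; no jurisdiction.
The Quenholm Regional Court:
  (a) The claim is a property claim, not an employment claim — that alternative is enough. Condition met.
  (b) The amount in controversy is USD 29,900, which meets the USD 25,000 floor. Satisfied.
  (c) The corporate defendant(s) are organised in Quenholm, not Fenwick; the property lies in Fenstead, not Quenholm — every alternative fails. Fails.
  (d) The plaintiff resides in Fenstead, which is not Quenholm, which satisfies one of the alternatives. Condition met.
  (e) Rowan Jonquil resides in Selbourne. Condition met.
  → No jurisdiction.
No court satisfies all of its conditions.

0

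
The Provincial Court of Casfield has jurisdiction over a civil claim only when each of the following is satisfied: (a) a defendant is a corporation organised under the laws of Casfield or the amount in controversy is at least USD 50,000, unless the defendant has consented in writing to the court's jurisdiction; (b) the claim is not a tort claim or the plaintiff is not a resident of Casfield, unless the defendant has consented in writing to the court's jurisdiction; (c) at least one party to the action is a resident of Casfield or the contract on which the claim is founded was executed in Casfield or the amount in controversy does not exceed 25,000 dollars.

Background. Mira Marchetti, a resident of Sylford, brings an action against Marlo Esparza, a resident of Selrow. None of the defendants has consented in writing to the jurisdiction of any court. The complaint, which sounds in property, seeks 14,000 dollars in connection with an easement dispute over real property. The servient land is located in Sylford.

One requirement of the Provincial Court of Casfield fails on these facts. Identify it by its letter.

(a)

The Provincial Court of Casfield:
  (a) No defendant is a corporation; the amount in controversy is USD 14,000, below the USD 50,000 floor — every alternative fails. Nor does the 'unless' clause help: no such written consent has been filed. Not met.
  (b) The claim is a property claim, not a tort claim, which satisfies one of the alternatives. Met.
  (c) The amount in controversy is 14,000 dollars, within the $25,000 ceiling — that alternative is enough. Satisfied.
Only condition (a) fails.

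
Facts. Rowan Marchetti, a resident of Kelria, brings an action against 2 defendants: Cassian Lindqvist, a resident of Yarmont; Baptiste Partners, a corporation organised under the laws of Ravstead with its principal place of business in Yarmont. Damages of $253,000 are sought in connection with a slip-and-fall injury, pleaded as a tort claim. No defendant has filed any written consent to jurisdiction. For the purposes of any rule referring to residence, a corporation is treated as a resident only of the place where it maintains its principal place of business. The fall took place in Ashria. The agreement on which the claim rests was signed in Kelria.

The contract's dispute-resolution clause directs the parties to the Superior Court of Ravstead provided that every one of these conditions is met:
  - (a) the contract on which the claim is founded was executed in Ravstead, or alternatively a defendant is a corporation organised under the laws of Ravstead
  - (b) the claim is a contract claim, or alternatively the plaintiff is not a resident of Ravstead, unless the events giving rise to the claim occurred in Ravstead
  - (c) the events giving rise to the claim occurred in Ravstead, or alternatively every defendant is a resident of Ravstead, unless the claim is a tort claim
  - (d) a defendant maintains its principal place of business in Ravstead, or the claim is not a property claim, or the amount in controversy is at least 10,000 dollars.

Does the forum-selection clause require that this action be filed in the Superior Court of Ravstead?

The Superior Court of Ravstead:
  (a) Baptiste Partners is organised under the laws of Ravstead — that alternative is enough. Condition met.
  (b) The plaintiff resides in Kelria, which is not Ravstead, which satisfies one of the alternatives. Satisfied.
  (c) The operative events occurred in Ashria, not Ravstead; the defendants reside as follows — Cassian Lindqvist in Yarmont, Baptiste Partners in Yarmont — not all in Ravstead — every alternative fails. However, the claim is a tort claim, so the 'unless' proviso supplies this condition. Satisfied.
  (d) The claim is a tort claim, not a property claim, so this disjunct is met. Condition met.
  → The clause applies.

Yes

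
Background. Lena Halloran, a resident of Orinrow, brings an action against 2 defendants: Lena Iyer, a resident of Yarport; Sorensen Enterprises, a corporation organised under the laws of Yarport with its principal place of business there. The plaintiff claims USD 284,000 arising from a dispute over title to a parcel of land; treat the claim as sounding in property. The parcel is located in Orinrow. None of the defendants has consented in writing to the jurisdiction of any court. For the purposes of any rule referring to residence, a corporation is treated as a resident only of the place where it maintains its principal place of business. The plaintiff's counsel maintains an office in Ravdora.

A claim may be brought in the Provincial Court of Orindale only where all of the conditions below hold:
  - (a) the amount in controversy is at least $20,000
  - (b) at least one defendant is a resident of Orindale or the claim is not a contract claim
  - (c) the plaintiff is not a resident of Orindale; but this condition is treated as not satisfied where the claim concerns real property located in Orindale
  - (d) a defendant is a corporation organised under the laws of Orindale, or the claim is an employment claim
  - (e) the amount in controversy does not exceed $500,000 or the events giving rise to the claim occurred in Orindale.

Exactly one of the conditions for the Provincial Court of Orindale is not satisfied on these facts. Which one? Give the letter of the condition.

The Provincial Court of Orindale:
  (a) The amount in controversy is USD 284,000, which meets the USD 20,000 floor. Met.
  (b) The claim is a property claim, not a contract claim, which satisfies one of the alternatives. Satisfied.
  (c) The plaintiff resides in Orinrow, which is not Orindale. And the carve-out is inapplicable — the property lies in Orinrow, not Orindale. Met.
  (d) The corporate defendant(s) are organised in Yarport, not Orindale; the claim is a property claim, not an employment claim — no alternative holds. Not met.
  (e) The amount in controversy is USD 284,000, within the $500,000 ceiling — that alternative is enough. Condition met.
Only condition (d) fails.

(d)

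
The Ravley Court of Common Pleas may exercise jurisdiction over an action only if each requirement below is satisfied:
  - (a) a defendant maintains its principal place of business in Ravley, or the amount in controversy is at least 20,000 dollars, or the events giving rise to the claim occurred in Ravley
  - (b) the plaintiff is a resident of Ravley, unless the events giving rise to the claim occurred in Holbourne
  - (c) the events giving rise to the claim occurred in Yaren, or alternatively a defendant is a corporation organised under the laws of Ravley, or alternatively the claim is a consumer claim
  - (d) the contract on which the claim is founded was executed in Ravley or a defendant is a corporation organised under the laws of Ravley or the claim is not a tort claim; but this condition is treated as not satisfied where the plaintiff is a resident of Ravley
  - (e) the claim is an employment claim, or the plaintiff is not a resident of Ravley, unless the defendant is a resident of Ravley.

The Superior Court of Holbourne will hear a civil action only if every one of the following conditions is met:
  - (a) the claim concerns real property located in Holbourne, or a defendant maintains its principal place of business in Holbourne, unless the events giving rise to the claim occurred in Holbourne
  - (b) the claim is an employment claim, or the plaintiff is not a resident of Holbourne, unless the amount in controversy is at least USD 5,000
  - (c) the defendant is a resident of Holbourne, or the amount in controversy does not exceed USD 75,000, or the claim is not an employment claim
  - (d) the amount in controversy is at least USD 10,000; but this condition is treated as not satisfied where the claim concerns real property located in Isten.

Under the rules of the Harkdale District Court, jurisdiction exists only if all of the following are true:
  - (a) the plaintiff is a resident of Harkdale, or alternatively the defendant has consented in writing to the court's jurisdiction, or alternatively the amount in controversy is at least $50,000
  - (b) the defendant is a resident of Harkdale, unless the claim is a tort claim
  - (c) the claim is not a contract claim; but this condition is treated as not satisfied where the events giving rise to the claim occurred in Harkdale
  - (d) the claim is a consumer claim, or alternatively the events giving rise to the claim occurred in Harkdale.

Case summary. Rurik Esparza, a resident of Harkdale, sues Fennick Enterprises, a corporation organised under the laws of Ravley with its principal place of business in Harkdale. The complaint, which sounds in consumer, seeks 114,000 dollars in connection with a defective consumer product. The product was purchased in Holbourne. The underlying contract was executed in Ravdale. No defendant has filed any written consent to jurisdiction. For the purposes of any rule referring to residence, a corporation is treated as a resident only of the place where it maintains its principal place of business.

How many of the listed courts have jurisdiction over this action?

3

The Ravley Court of Common Pleas:
  (a) The amount in controversy is $114,000, which meets the USD 20,000 floor — that alternative is enough. Satisfied.
  (b) The plaintiff resides in Harkdale, not Ravley. The proviso rescues it, though: the operative events occurred in Holbourne. Satisfied.
  (c) Fennick Enterprises is organised under the laws of Ravley, so one alternative holds. Condition met.
  (d) Fennick Enterprises is organised under the laws of Ravley, so one alternative holds. The exception is not triggered, since the plaintiff resides in Harkdale, not Ravley. Condition met.
  (e) The plaintiff resides in Harkdale, which is not Ravley, so this disjunct is met. Condition met.
  → The court has jurisdiction.
The Superior Court of Holbourne:
  (a) The claim does not concern real property; the corporate defendant(s) have their principal place of business in Harkdale, not Holbourne — every alternative fails. But the operative events occurred in Holbourne, and the 'unless' clause therefore excuses the requirement. Condition met.
  (b) The plaintiff resides in Harkdale, which is not Holbourne, so this disjunct is met. Condition met.
  (c) The claim is a consumer claim, not an employment claim, so this disjunct is met. Condition met.
  (d) The amount in controversy is 114,000 dollars, which meets the $10,000 floor. And the carve-out is inapplicable — the claim does not concern real property. Satisfied.
  → The court has jurisdiction.
The Harkdale District Court:
  (a) The plaintiff resides in Harkdale, so one alternative holds. Satisfied.
  (b) The defendant resides in Harkdale. Met.
  (c) The claim is a consumer claim, not a contract claim. And the carve-out is inapplicable — the operative events occurred in Holbourne, not Harkdale. Met.
  (d) The claim is a consumer claim, which satisfies one of the alternatives. Condition met.
  → Jurisdiction lies.
Courts with jurisdiction: the Ravley Court of Common Pleas, the Superior Court of Holbourne, the Harkdale District Court — 3 in total.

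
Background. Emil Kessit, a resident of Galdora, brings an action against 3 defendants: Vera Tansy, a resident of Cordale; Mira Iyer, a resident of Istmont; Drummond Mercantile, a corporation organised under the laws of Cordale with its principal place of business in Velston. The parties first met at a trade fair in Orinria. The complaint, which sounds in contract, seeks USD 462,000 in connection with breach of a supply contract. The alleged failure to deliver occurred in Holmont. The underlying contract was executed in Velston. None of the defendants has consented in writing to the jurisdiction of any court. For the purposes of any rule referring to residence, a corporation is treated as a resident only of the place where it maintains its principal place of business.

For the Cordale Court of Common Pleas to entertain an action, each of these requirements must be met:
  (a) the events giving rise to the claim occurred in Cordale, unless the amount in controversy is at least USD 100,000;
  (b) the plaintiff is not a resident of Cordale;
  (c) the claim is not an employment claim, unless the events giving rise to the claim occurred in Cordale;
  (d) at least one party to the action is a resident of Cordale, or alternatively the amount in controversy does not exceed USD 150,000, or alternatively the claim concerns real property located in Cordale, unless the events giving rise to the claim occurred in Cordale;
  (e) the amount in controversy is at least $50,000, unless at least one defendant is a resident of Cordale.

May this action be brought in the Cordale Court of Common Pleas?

Yes

The Cordale Court of Common Pleas:
  (a) The operative events occurred in Holmont, not Cordale. But the amount in controversy is $462,000, which meets the USD 100,000 floor, and the 'unless' clause therefore excuses the requirement. Condition met.
  (b) The plaintiff resides in Galdora, which is not Cordale. Satisfied.
  (c) The claim is a contract claim, not an employment claim. Satisfied.
  (d) Vera Tansy resides in Cordale, so one alternative holds. Satisfied.
  (e) The amount in controversy is USD 462,000, which meets the $50,000 floor. Condition met.
  → The court has jurisdiction.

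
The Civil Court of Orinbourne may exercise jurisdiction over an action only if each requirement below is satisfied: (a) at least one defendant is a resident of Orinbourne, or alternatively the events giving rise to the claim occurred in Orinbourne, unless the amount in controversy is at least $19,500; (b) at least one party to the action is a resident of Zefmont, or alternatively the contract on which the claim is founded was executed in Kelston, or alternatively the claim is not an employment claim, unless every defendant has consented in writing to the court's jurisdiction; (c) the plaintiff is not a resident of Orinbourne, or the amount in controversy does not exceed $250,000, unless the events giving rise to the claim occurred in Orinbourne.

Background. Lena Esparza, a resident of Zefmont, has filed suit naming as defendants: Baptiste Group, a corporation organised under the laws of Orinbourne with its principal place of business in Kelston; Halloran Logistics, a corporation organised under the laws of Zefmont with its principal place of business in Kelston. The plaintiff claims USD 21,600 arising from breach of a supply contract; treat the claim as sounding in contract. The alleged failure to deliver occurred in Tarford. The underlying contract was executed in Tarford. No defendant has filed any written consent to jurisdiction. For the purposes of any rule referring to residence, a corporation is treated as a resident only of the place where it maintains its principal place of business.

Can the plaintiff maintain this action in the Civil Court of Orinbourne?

Yes

The Civil Court of Orinbourne:
  (a) No defendant resides in Orinbourne (they reside in Kelston, Kelston); the operative events occurred in Tarford, not Orinbourne — none of the alternatives is met. But the amount in controversy is USD 21,600, which meets the 19,500 dollars floor, and the 'unless' clause therefore excuses the requirement. Condition met.
  (b) Lena Esparza resides in Zefmont, so one alternative holds. Met.
  (c) The plaintiff resides in Zefmont, which is not Orinbourne, so one alternative holds. Satisfied.
  → Every requirement is satisfied — jurisdiction.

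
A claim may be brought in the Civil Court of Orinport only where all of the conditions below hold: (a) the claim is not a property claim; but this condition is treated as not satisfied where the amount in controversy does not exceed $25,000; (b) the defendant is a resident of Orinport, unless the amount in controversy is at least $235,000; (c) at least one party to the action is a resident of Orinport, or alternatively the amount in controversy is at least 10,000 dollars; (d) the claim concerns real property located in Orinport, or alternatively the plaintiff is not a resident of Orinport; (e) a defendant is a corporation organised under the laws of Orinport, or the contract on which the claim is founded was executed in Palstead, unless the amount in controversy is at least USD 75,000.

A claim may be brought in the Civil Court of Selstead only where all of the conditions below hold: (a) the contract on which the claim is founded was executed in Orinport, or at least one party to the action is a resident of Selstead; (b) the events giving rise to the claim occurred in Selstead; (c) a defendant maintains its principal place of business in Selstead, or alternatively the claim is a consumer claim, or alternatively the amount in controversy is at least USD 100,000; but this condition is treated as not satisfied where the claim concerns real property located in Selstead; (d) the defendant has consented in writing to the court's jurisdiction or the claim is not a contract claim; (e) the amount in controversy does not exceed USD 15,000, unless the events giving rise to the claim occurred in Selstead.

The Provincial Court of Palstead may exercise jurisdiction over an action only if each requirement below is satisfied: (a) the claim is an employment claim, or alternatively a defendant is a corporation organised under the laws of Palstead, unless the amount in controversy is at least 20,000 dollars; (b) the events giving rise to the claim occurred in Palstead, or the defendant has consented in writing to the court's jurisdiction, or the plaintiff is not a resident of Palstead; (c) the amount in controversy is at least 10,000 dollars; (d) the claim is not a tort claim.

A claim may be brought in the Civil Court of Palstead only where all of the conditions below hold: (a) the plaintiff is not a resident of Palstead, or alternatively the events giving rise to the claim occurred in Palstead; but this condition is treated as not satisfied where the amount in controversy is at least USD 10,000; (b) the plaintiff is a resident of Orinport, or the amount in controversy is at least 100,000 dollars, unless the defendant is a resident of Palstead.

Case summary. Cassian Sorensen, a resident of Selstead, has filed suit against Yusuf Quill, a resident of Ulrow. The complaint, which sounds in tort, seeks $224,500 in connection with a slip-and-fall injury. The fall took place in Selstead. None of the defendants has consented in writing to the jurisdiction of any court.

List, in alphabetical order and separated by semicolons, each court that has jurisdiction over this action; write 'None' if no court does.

the Civil Court of Selstead

The Civil Court of Orinport:
  (a) The claim is a tort claim, not a property claim. The carve-out does not apply: the amount in controversy is USD 224,500, above the 25,000 dollars ceiling. Condition met.
  (b) The defendant resides in Ulrow, not Orinport. Nor does the 'unless' clause help: the amount in controversy is USD 224,500, below the 235,000 dollars floor. Not met.
  (c) The amount in controversy is $224,500, which meets the USD 10,000 floor, so one alternative holds. Met.
  (d) The plaintiff resides in Selstead, which is not Orinport, which satisfies one of the alternatives. Condition met.
  (e) No defendant is a corporation; no contract (and hence no place of execution) is alleged — every alternative fails. However, the amount in controversy is 224,500 dollars, which meets the 75,000 dollars floor, so the 'unless' proviso supplies this condition. Met.
  → Not every requirement is met — no jurisdiction.
The Civil Court of Selstead:
  (a) Cassian Sorensen resides in Selstead, which satisfies one of the alternatives. Condition met.
  (b) The operative events occurred in Selstead. Condition met.
  (c) The amount in controversy is 224,500 dollars, which meets the USD 100,000 floor, so one alternative holds. And the carve-out is inapplicable — the claim does not concern real property. Condition met.
  (d) The claim is a tort claim, not a contract claim, which satisfies one of the alternatives. Met.
  (e) The amount in controversy is $224,500, above the USD 15,000 ceiling. But the operative events occurred in Selstead, and the 'unless' clause therefore excuses the requirement. Met.
  → The court has jurisdiction.
The Provincial Court of Palstead:
  (a) The claim is a tort claim, not an employment claim; no defendant is a corporation — none of the alternatives is met. But the amount in controversy is USD 224,500, which meets the $20,000 floor, and the 'unless' clause therefore excuses the requirement. Met.
  (b) The plaintiff resides in Selstead, which is not Palstead, so one alternative holds. Satisfied.
  (c) The amount in controversy is USD 224,500, which meets the USD 10,000 floor. Met.
  (d) The claim is a tort claim. Condition not met.
  → At least one condition fails; no jurisdiction.
The Civil Court of Palstead:
  (a) The plaintiff resides in Selstead, which is not Palstead, which satisfies one of the alternatives. But the amount in controversy is $224,500, which meets the USD 10,000 floor, triggering the carve-out and defeating this condition. Fails.
  (b) The amount in controversy is 224,500 dollars, which meets the 100,000 dollars floor, so this disjunct is met. Met.
  → No jurisdiction.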